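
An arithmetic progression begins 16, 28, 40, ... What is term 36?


aₙ = a₁ + (n-1)d
= 16 + (36-1)×12
= 16 + 420
= 436

a_36 = 436


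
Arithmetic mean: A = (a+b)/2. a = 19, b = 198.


AM = (19 + 198)/2 = 217/2 = 108.5

AM = 108.5


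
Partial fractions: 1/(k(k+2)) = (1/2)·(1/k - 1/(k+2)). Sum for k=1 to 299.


1/(k(k+2)) = (1/2)·(1/k - 1/(k+2)) (partial fractions)
Telescoping: Σ = (1/2)·(1 + 1/2 - 1/300 - 1/301) = 134849/180600

Sum = 134849/180600


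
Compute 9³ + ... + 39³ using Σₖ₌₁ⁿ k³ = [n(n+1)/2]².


Σₖ₌9^39 k³ = [39·40/2]² − [8·9/2]²
= 608400 − 1296 = 607104

Σk³ = 607104


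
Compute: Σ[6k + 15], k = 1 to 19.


Σ(6k+15) = 6·Σk + 15·n
= 6·190 + 15·19
= 1140 + 285 = 1425

Σ = 1425


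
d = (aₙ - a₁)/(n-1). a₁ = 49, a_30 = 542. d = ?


d = (aₙ - a₁)/(n-1)
= (542 - 49)/(30-1)
= 493/29 = 17

d = 17


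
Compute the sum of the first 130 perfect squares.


n = 130
n(n+1)(2n+1)/6 = 130×131×261/6
= 4444830/6 = 740805

Σk² = 740805


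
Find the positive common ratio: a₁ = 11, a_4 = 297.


r^(n-1) = aₙ/a₁
r^3 = 297/11 = 27
r = 27^(1/3)
= 3

r = 3


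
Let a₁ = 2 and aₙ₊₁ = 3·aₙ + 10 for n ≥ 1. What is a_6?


Computing step by step:
a_1 = 2
a_2 = 16
a_3 = 58
a_4 = 184
a_5 = 562
a_6 = 1696


a_6 = 1696


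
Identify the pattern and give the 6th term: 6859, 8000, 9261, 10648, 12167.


Pattern: perfect cubes: n³
Terms: 6859, 8000, 9261, 10648, 12167
Next term = 13824

Next term = 13824


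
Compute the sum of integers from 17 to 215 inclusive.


Σₖ₌17^215 k = Σₖ₌₁^215 k − Σₖ₌₁^16 k
= 215·216/2 − 16·17/2
= 23220 − 136 = 23084

Σk = 23084


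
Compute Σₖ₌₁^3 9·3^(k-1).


Sₙ = 9×(3^3 - 1)/(3 - 1)
= 9×(27 - 1)/2
= 9×26/2
= 117

S_3 = 117


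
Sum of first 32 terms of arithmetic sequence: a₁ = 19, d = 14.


aₙ = 19 + (32-1)×14 = 453
Sₙ = n(a₁+aₙ)/2 = 32×(19+453)/2
= 32×472/2 = 7552

S_32 = 7552


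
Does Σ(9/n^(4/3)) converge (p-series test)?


p-series test: Σ c/n^p converges if p > 1, diverges if p ≤ 1 (constant c > 0 doesn't affect convergence).
p = 4/3
4/3 > 1 → CONVERGES

Converges (p = 4/3 > 1)


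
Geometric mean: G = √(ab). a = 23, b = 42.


GM = √(23×42) = √966 = 31.0805

GM = 31.0805


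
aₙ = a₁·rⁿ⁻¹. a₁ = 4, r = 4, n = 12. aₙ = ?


aₙ = a₁·r^(n-1)
= 4×4^11
= 4×4194304
= 16777216

a_12 = 16777216


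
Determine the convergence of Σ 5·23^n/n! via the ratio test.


aₙ = 5·23^n/n!
a_{n+1}/aₙ = 23^(n+1)/(n+1)! × n!/23^n  (constant 5 cancels)
= 23/(n+1)
L = lim(n→∞) 23/(n+1) = 0
L < 1 → series CONVERGES

Converges (ratio test: L = 0 < 1)


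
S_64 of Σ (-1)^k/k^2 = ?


S = -1 + 1/4 - 1/9 + 1/16 - 1/25 + 1/36 - 1/49 + 1/64 ± ...
= -0.8223
(Full series converges to -π²/12 ≈ -0.8225)

S_64 = -0.8223


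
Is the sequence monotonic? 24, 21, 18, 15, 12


Differences: -3, -3, -3, -3
All differences < 0 → strictly DECREASING

Monotonically decreasing


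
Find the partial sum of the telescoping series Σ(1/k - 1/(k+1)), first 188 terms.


Telescoping: adjacent terms cancel.
= 1/1 - 1/189
= 1 - 1/189 = 188/189

Sum = 188/189


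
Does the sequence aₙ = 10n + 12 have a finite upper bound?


aₙ = 10n + 12 → as n→∞, aₙ→∞
No finite upper bound exists
The sequence is UNBOUNDED

Unbounded (aₙ → ∞ as n → ∞)


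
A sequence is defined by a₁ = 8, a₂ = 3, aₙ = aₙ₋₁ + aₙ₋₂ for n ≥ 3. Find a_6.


Computing iteratively: 8, 3, 11, 14, 25, 39
a_6 = 39

a_6 = 39


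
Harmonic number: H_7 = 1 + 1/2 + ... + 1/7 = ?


H_7 = 1/1 + 1/2 + 1/3 + 1/4 + 1/5 + 1/6 + 1/7
= 363/140
≈ 2.5929

H_7 = 363/140 ≈ 2.5929


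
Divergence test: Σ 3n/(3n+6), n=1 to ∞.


lim(n→∞) 3n/(3n+6) = 3/3 = 1  (divide numerator and denominator by n)
lim aₙ = 1 ≠ 0 → series DIVERGES

Diverges (lim aₙ = 1 ≠ 0)


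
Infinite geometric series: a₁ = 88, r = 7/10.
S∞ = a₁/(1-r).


S∞ = a₁/(1-r) = 88/(1 - 7/10)
= 88/(3/10)
= 880/3

S∞ = 880/3


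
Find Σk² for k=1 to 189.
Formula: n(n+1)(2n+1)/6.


n = 189
n(n+1)(2n+1)/6 = 189×190×379/6
= 13609890/6 = 2268315

Σk² = 2268315


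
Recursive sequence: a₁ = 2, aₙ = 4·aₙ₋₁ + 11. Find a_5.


Computing step by step:
a_1 = 2
a_2 = 19
a_3 = 87
a_4 = 359
a_5 = 1447


a_5 = 1447


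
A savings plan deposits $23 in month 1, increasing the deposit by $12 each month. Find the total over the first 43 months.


aₙ = 23 + (43-1)×12 = 527
Sₙ = n(a₁+aₙ)/2 = 43×(23+527)/2
= 43×550/2 = 11825

S_43 = 11825


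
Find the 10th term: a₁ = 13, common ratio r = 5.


aₙ = a₁·r^(n-1)
= 13×5^9
= 13×1953125
= 25390625

a_10 = 25390625


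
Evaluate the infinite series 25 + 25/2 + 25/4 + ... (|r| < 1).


S∞ = a₁/(1-r) = 25/(1 - 1/2)
= 25/(1/2)
= 50

S∞ = 50


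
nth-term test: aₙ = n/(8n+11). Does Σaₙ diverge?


lim(n→∞) n/(8n+11) = 1/8 = 1/8  (divide numerator and denominator by n)
lim aₙ = 1/8 ≠ 0 → series DIVERGES

Diverges (lim aₙ = 1/8 ≠ 0)


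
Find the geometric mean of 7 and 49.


GM = √(7×49) = √343 = 18.5203

GM = 18.5203


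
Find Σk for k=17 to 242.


Σₖ₌17^242 k = Σₖ₌₁^242 k − Σₖ₌₁^16 k
= 242·243/2 − 16·17/2
= 29403 − 136 = 29267

Σk = 29267


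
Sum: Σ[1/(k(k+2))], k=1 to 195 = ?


1/(k(k+2)) = (1/2)·(1/k - 1/(k+2)) (partial fractions)
Telescoping: Σ = (1/2)·(1 + 1/2 - 1/196 - 1/197) = 57525/77224

Sum = 57525/77224


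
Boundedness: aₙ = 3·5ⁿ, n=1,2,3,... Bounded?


aₙ = 3·5ⁿ → as n→∞, aₙ→∞ (since base 5 > 1)
No finite upper bound exists
The sequence is UNBOUNDED

Unbounded (aₙ → ∞ as n → ∞)


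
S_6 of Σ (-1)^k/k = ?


S = -1 + 1/2 - 1/3 + 1/4 - 1/5 + 1/6
= -0.6167
(Full series converges to -ln(2) ≈ -0.6931)

S_6 = -0.6167


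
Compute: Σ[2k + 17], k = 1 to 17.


Σ(2k+17) = 2·Σk + 17·n
= 2·153 + 17·17
= 306 + 289 = 595

Σ = 595


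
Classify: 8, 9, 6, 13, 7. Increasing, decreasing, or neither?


Differences: 1, -3, 7, -6
Difference at position 1 is +1 (> 0) but position 2 is -3 (< 0) — sequence both rises and falls
→ NOT monotonic

Not monotonic


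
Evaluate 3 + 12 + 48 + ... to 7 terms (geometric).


Sₙ = 3×(4^7 - 1)/(4 - 1)
= 3×(16384 - 1)/3
= 3×16383/3
= 16383

S_7 = 16383


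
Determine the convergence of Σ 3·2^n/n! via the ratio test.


aₙ = 3·2^n/n!
a_{n+1}/aₙ = 2^(n+1)/(n+1)! × n!/2^n  (constant 3 cancels)
= 2/(n+1)
L = lim(n→∞) 2/(n+1) = 0
L < 1 → series CONVERGES

Converges (ratio test: L = 0 < 1)


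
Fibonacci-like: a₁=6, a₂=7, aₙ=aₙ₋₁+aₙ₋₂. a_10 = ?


Computing iteratively: 6, 7, 13, 20, 33, 53, 86, 139, 225, 364
a_10 = 364

a_10 = 364


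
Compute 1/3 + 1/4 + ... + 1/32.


Σₖ₌3^32 1/k = 1/3 + 1/4 + 1/5 + ... + 1/32
= 369455796282239/144403552893600
≈ 2.5585

Sum = 369455796282239/144403552893600 ≈ 2.5585


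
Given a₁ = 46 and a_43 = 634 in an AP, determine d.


d = (aₙ - a₁)/(n-1)
= (634 - 46)/(43-1)
= 588/42 = 14

d = 14


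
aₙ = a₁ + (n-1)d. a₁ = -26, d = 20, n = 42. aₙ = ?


aₙ = a₁ + (n-1)d
= -26 + (42-1)×20
= -26 + 820
= 794

a_42 = 794


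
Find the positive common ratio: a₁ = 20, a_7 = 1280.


r^(n-1) = aₙ/a₁
r^6 = 1280/20 = 64
r = 64^(1/6)
= ±2; taking r > 0 gives r = 2

r = 2


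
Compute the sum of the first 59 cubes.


n(n+1)/2 = 59×60/2 = 1770
Σk³ = 1770² = 3132900

Σk³ = 3132900


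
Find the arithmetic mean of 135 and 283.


AM = (135 + 283)/2 = 418/2 = 209

AM = 209


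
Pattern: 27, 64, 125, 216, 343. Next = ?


Pattern: perfect cubes: n³
Terms: 27, 64, 125, 216, 343
Next term = 512

Next term = 512


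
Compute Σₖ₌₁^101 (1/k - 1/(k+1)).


Telescoping: adjacent terms cancel.
= 1/1 - 1/102
= 1 - 1/102 = 101/102

Sum = 101/102


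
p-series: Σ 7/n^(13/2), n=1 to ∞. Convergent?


p-series test: Σ c/n^p converges if p > 1, diverges if p ≤ 1 (constant c > 0 doesn't affect convergence).
p = 13/2
13/2 > 1 → CONVERGES

Converges (p = 13/2 > 1)


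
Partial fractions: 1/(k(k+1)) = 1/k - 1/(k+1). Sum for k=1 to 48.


1/(k(k+1)) = 1/k - 1/(k+1) (partial fractions)
Telescoping: Σ = 1 - 1/49 = 48/49

Sum = 48/49


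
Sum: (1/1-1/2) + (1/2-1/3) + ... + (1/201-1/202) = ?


Telescoping: adjacent terms cancel.
= 1/1 - 1/202
= 1 - 1/202 = 201/202

Sum = 201/202


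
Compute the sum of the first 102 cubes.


n(n+1)/2 = 102×103/2 = 5253
Σk³ = 5253² = 27594009

Σk³ = 27594009


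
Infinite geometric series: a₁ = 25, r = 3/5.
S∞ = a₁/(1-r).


S∞ = a₁/(1-r) = 25/(1 - 3/5)
= 25/(2/5)
= 125/2

S∞ = 125/2


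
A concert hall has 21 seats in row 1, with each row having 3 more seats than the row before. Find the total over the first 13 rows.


aₙ = 21 + (13-1)×3 = 57
Sₙ = n(a₁+aₙ)/2 = 13×(21+57)/2
= 13×78/2 = 507

S_13 = 507


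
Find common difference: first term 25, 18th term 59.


d = (aₙ - a₁)/(n-1)
= (59 - 25)/(18-1)
= 34/17 = 2

d = 2


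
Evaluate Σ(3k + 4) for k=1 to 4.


Σ(3k+4) = 3·Σk + 4·n
= 3·10 + 4·4
= 30 + 16 = 46

Σ = 46


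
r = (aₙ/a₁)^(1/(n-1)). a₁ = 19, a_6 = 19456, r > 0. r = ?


r^(n-1) = aₙ/a₁
r^5 = 19456/19 = 1024
r = 1024^(1/5)
= 4

r = 4


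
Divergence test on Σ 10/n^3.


lim(n→∞) 10/n^3 = 0
lim aₙ = 0 → nth-term test is INCONCLUSIVE
(Need other tests; this is actually a convergent p-series with p=3 > 1)

Inconclusive (lim aₙ = 0; need another test)


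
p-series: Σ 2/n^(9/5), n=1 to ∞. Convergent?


p-series test: Σ c/n^p converges if p > 1, diverges if p ≤ 1 (constant c > 0 doesn't affect convergence).
p = 9/5
9/5 > 1 → CONVERGES

Converges (p = 9/5 > 1)


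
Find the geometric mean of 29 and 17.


GM = √(29×17) = √493 = 22.2036

GM = 22.2036


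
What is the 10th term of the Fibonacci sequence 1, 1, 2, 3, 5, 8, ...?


Fibonacci sequence: 1, 1, 2, 3, 5, 8, 13, 21, 34, 55
F(10) = 55

F(10) = 55


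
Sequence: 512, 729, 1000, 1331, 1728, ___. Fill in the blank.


Pattern: perfect cubes: n³
Terms: 512, 729, 1000, 1331, 1728
Next term = 2197

Next term = 2197


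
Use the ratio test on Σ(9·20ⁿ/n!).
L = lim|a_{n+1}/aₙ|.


aₙ = 9·20^n/n!
a_{n+1}/aₙ = 20^(n+1)/(n+1)! × n!/20^n  (constant 9 cancels)
= 20/(n+1)
L = lim(n→∞) 20/(n+1) = 0
L < 1 → series CONVERGES

Converges (ratio test: L = 0 < 1)


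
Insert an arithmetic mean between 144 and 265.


AM = (144 + 265)/2 = 409/2 = 204.5

AM = 204.5


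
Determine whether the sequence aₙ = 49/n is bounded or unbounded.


a₁ = 49, a₂ = 49/2, a₃ = 49/3, ...
0 < aₙ ≤ 49 for all n ≥ 1
Lower bound: 0, Upper bound: 49
The sequence IS bounded

Bounded (0 < aₙ ≤ 49)


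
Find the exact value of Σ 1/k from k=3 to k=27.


Σₖ₌3^27 1/k = 1/3 + 1/4 + 1/5 + ... + 1/27
= 192066102203/80313433200
≈ 2.3915

Sum = 192066102203/80313433200 ≈ 2.3915


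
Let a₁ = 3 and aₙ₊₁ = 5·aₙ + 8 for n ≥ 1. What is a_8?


Computing step by step:
a_1 = 3
a_2 = 23
a_3 = 123
a_4 = 623
a_5 = 3123
a_6 = 15623
a_7 = 78123
a_8 = 390623


a_8 = 390623


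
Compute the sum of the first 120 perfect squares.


n = 120
n(n+1)(2n+1)/6 = 120×121×241/6
= 3499320/6 = 583220

Σk² = 583220


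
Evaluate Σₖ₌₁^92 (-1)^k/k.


S = -1 + 1/2 - 1/3 + 1/4 - 1/5 + 1/6 - 1/7 + 1/8 ± ...
= -0.6877
(Full series converges to -ln(2) ≈ -0.6931)

S_92 = -0.6877


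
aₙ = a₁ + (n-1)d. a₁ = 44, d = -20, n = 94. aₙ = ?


aₙ = a₁ + (n-1)d
= 44 + (94-1)×-20
= 44 - 1860
= -1816

a_94 = -1816


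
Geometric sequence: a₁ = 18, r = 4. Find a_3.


aₙ = a₁·r^(n-1)
= 18×4^2
= 18×16
= 288

a_3 = 288


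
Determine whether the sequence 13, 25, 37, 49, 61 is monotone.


Differences: 12, 12, 12, 12
All differences > 0 → strictly INCREASING

Monotonically increasing


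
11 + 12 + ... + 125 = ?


Σₖ₌11^125 k = Σₖ₌₁^125 k − Σₖ₌₁^10 k
= 125·126/2 − 10·11/2
= 7875 − 55 = 7820

Σk = 7820


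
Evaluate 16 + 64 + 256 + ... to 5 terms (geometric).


Sₙ = 16×(4^5 - 1)/(4 - 1)
= 16×(1024 - 1)/3
= 16×1023/3
= 5456

S_5 = 5456


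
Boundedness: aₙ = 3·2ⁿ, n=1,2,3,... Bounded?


aₙ = 3·2ⁿ → as n→∞, aₙ→∞ (since base 2 > 1)
No finite upper bound exists
The sequence is UNBOUNDED

Unbounded (aₙ → ∞ as n → ∞)


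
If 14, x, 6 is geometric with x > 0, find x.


GM = √(14×6) = √84 = 9.1652

GM = 9.1652


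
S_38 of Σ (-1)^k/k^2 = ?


S = -1 + 1/4 - 1/9 + 1/16 - 1/25 + 1/36 - 1/49 + 1/64 ± ...
= -0.8221
(Full series converges to -π²/12 ≈ -0.8225)

S_38 = -0.8221


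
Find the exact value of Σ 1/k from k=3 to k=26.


Σₖ₌3^26 1/k = 1/3 + 1/4 + 1/5 + ... + 1/26
= 21010170067/8923714800
≈ 2.3544

Sum = 21010170067/8923714800 ≈ 2.3544


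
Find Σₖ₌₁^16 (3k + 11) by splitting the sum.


Σ(3k+11) = 3·Σk + 11·n
= 3·136 + 11·16
= 408 + 176 = 584

Σ = 584


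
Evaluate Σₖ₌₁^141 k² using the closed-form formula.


n = 141
n(n+1)(2n+1)/6 = 141×142×283/6
= 5666226/6 = 944371

Σk² = 944371


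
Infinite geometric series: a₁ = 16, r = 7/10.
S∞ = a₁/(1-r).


S∞ = a₁/(1-r) = 16/(1 - 7/10)
= 16/(3/10)
= 160/3

S∞ = 160/3


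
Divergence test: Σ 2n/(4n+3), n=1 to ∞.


lim(n→∞) 2n/(4n+3) = 2/4 = 1/2  (divide numerator and denominator by n)
lim aₙ = 1/2 ≠ 0 → series DIVERGES

Diverges (lim aₙ = 1/2 ≠ 0)


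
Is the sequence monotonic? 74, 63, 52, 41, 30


Differences: -11, -11, -11, -11
All differences < 0 → strictly DECREASING

Monotonically decreasing


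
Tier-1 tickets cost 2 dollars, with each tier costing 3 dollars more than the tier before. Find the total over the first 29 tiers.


aₙ = 2 + (29-1)×3 = 86
Sₙ = n(a₁+aₙ)/2 = 29×(2+86)/2
= 29×88/2 = 1276

S_29 = 1276


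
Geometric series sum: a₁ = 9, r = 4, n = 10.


Sₙ = 9×(4^10 - 1)/(4 - 1)
= 9×(1048576 - 1)/3
= 9×1048575/3
= 3145725

S_10 = 3145725


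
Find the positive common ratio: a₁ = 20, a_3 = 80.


r^(n-1) = aₙ/a₁
r^2 = 80/20 = 4
r = 4^(1/2)
= ±2; taking r > 0 gives r = 2

r = 2


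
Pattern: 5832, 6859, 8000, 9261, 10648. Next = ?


Pattern: perfect cubes: n³
Terms: 5832, 6859, 8000, 9261, 10648
Next term = 12167

Next term = 12167


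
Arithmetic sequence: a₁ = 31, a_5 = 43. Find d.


d = (aₙ - a₁)/(n-1)
= (43 - 31)/(5-1)
= 12/4 = 3

d = 3


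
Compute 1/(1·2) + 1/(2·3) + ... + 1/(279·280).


1/(k(k+1)) = 1/k - 1/(k+1) (partial fractions)
Telescoping: Σ = 1 - 1/280 = 279/280

Sum = 279/280


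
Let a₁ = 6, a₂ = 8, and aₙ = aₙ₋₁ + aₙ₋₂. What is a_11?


Computing iteratively: 6, 8, 14, 22, 36, 58, 94, 152, 246, 398, 644
a_11 = 644

a_11 = 644


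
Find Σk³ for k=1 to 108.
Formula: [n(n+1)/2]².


n(n+1)/2 = 108×109/2 = 5886
Σk³ = 5886² = 34644996

Σk³ = 34644996


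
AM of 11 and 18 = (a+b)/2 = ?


AM = (11 + 18)/2 = 29/2 = 14.5

AM = 14.5


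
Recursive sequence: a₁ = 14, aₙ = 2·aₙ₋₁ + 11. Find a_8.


Computing step by step:
a_1 = 14
a_2 = 39
a_3 = 89
a_4 = 189
a_5 = 389
a_6 = 789
a_7 = 1589
a_8 = 3189


a_8 = 3189


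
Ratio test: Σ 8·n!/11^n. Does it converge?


aₙ = 8·n!/11^n
a_{n+1}/aₙ = (n+1)!/11^(n+1) × 11^n/n!  (constant 8 cancels)
= (n+1)/11
L = lim(n→∞) (n+1)/11 = ∞
L > 1 → series DIVERGES

Diverges (ratio test: L = ∞ > 1)


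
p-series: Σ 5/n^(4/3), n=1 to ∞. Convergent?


p-series test: Σ c/n^p converges if p > 1, diverges if p ≤ 1 (constant c > 0 doesn't affect convergence).
p = 4/3
4/3 > 1 → CONVERGES

Converges (p = 4/3 > 1)


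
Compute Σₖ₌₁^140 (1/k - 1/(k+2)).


Telescoping with gap 2: two head and two tail terms survive.
= (1 + 1/2) - (1/141 + 1/142)
= 3/2 - 1/141 - 1/142 = 14875/10011

Sum = 14875/10011


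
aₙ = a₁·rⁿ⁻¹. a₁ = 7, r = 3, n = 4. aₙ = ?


aₙ = a₁·r^(n-1)
= 7×3^3
= 7×27
= 189

a_4 = 189


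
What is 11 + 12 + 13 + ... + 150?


Σₖ₌11^150 k = Σₖ₌₁^150 k − Σₖ₌₁^10 k
= 150·151/2 − 10·11/2
= 11325 − 55 = 11270

Σk = 11270


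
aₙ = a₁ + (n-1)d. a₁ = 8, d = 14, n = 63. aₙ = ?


aₙ = a₁ + (n-1)d
= 8 + (63-1)×14
= 8 + 868
= 876

a_63 = 876


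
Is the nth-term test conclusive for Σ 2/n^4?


lim(n→∞) 2/n^4 = 0
lim aₙ = 0 → nth-term test is INCONCLUSIVE
(Need other tests; this is actually a convergent p-series with p=4 > 1)

Inconclusive (lim aₙ = 0; need another test)


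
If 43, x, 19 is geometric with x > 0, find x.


GM = √(43×19) = √817 = 28.5832

GM = 28.5832


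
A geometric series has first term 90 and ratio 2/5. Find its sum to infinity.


S∞ = a₁/(1-r) = 90/(1 - 2/5)
= 90/(3/5)
= 150

S∞ = 150


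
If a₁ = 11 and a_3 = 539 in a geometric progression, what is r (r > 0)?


r^(n-1) = aₙ/a₁
r^2 = 539/11 = 49
r = 49^(1/2)
= ±7; taking r > 0 gives r = 7

r = 7


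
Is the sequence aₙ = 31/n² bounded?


a₁ = 31, a₂ = 31/4, a₃ = 31/9, ...
0 < aₙ ≤ 31 for all n ≥ 1
The sequence IS bounded

Bounded (0 < aₙ ≤ 31)


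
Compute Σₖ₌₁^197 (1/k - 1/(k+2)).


Telescoping with gap 2: two head and two tail terms survive.
= (1 + 1/2) - (1/198 + 1/199)
= 3/2 - 1/198 - 1/199 = 29353/19701

Sum = 29353/19701


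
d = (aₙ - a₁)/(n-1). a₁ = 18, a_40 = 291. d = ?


d = (aₙ - a₁)/(n-1)
= (291 - 18)/(40-1)
= 273/39 = 7

d = 7


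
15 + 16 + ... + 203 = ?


Σₖ₌15^203 k = Σₖ₌₁^203 k − Σₖ₌₁^14 k
= 203·204/2 − 14·15/2
= 20706 − 105 = 20601

Σk = 20601


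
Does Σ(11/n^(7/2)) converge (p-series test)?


p-series test: Σ c/n^p converges if p > 1, diverges if p ≤ 1 (constant c > 0 doesn't affect convergence).
p = 7/2
7/2 > 1 → CONVERGES

Converges (p = 7/2 > 1)


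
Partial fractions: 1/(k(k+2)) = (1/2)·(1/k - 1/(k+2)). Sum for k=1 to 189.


1/(k(k+2)) = (1/2)·(1/k - 1/(k+2)) (partial fractions)
Telescoping: Σ = (1/2)·(1 + 1/2 - 1/190 - 1/191) = 27027/36290

Sum = 27027/36290


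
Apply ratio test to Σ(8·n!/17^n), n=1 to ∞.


aₙ = 8·n!/17^n
a_{n+1}/aₙ = (n+1)!/17^(n+1) × 17^n/n!  (constant 8 cancels)
= (n+1)/17
L = lim(n→∞) (n+1)/17 = ∞
L > 1 → series DIVERGES

Diverges (ratio test: L = ∞ > 1)


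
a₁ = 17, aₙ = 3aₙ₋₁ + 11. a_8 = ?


Computing step by step:
a_1 = 17
a_2 = 62
a_3 = 197
a_4 = 602
a_5 = 1817
a_6 = 5462
a_7 = 16397
a_8 = 49202


a_8 = 49202


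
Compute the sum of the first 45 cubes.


n(n+1)/2 = 45×46/2 = 1035
Σk³ = 1035² = 1071225

Σk³ = 1071225


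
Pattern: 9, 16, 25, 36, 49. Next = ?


Pattern: perfect squares: n²
Terms: 9, 16, 25, 36, 49
Next term = 64

Next term = 64


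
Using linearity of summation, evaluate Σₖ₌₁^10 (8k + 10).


Σ(8k+10) = 8·Σk + 10·n
= 8·55 + 10·10
= 440 + 100 = 540

Σ = 540


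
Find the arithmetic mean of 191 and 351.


AM = (191 + 351)/2 = 542/2 = 271

AM = 271


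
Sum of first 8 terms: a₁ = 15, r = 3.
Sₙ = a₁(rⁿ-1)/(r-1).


Sₙ = 15×(3^8 - 1)/(3 - 1)
= 15×(6561 - 1)/2
= 15×6560/2
= 49200

S_8 = 49200


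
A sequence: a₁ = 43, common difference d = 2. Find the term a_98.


aₙ = a₁ + (n-1)d
= 43 + (98-1)×2
= 43 + 194
= 237

a_98 = 237


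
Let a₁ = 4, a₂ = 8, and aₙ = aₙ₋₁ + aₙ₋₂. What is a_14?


Computing iteratively: 4, 8, 12, 20, 32, 52, 84, 136, 220, 356, 576, 932, ...
a_14 = 2440

a_14 = 2440


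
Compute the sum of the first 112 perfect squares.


n = 112
n(n+1)(2n+1)/6 = 112×113×225/6
= 2847600/6 = 474600

Σk² = 474600


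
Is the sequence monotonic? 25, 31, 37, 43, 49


Differences: 6, 6, 6, 6
All differences > 0 → strictly INCREASING

Monotonically increasing


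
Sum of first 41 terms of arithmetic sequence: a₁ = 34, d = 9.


aₙ = 34 + (41-1)×9 = 394
Sₙ = n(a₁+aₙ)/2 = 41×(34+394)/2
= 41×428/2 = 8774

S_41 = 8774


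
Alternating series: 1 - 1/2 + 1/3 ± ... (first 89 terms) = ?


S = 1 - 1/2 + 1/3 - 1/4 + 1/5 - 1/6 + 1/7 - 1/8 ± ...
= 0.6987
(Full series converges to +ln(2) ≈ +0.6931)

S_89 = 0.6987


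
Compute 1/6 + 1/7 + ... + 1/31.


Σₖ₌6^31 1/k = 1/6 + 1/7 + 1/8 + ... + 1/31
= 125913534410497/72201776446800
≈ 1.7439

Sum = 125913534410497/72201776446800 ≈ 1.7439


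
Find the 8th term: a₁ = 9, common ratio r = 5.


aₙ = a₁·r^(n-1)
= 9×5^7
= 9×78125
= 703125

a_8 = 703125


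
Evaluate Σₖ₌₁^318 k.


n(n+1)/2 = 318×319/2 = 101442/2 = 50721

Σk = 50721


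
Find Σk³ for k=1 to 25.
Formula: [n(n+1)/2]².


n(n+1)/2 = 25×26/2 = 325
Σk³ = 325² = 105625

Σk³ = 105625


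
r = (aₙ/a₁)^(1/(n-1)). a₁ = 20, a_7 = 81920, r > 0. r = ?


r^(n-1) = aₙ/a₁
r^6 = 81920/20 = 4096
r = 4096^(1/6)
= ±4; taking r > 0 gives r = 4

r = 4


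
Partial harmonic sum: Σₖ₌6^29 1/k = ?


Σₖ₌6^29 1/k = 1/6 + 1/7 + 1/8 + ... + 1/29
= 3908958676327/2329089562800
≈ 1.6783

Sum = 3908958676327/2329089562800 ≈ 1.6783


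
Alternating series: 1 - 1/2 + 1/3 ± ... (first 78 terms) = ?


S = 1 - 1/2 + 1/3 - 1/4 + 1/5 - 1/6 + 1/7 - 1/8 ± ...
= 0.6868
(Full series converges to +ln(2) ≈ +0.6931)

S_78 = 0.6868


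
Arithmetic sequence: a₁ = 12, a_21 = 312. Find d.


d = (aₙ - a₁)/(n-1)
= (312 - 12)/(21-1)
= 300/20 = 15

d = 15


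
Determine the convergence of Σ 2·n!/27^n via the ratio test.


aₙ = 2·n!/27^n
a_{n+1}/aₙ = (n+1)!/27^(n+1) × 27^n/n!  (constant 2 cancels)
= (n+1)/27
L = lim(n→∞) (n+1)/27 = ∞
L > 1 → series DIVERGES

Diverges (ratio test: L = ∞ > 1)


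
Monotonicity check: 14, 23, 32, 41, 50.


Differences: 9, 9, 9, 9
All differences > 0 → strictly INCREASING

Monotonically increasing


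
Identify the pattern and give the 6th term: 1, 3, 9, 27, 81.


Pattern: geometric (r=3)
Terms: 1, 3, 9, 27, 81
Next term = 243

Next term = 243


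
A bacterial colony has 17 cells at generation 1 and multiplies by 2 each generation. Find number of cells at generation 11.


aₙ = a₁·r^(n-1)
= 17×2^10
= 17×1024
= 17408

a_11 = 17408


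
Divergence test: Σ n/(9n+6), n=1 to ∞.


lim(n→∞) n/(9n+6) = 1/9 = 1/9  (divide numerator and denominator by n)
lim aₙ = 1/9 ≠ 0 → series DIVERGES

Diverges (lim aₙ = 1/9 ≠ 0)


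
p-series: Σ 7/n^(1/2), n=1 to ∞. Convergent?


p-series test: Σ c/n^p converges if p > 1, diverges if p ≤ 1 (constant c > 0 doesn't affect convergence).
p = 1/2
1/2 ≤ 1 → DIVERGES

Diverges (p = 1/2 ≤ 1)


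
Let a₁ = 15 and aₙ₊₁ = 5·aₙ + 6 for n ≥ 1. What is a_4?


Computing step by step:
a_1 = 15
a_2 = 81
a_3 = 411
a_4 = 2061


a_4 = 2061


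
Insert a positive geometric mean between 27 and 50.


GM = √(27×50) = √1350 = 36.7423

GM = 36.7423


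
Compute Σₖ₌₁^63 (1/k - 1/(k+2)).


Telescoping with gap 2: two head and two tail terms survive.
= (1 + 1/2) - (1/64 + 1/65)
= 3/2 - 1/64 - 1/65 = 6111/4160

Sum = 6111/4160


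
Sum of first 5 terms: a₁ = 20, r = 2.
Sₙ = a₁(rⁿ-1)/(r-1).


Sₙ = 20×(2^5 - 1)/(2 - 1)
= 20×(32 - 1)/1
= 20×31/1
= 620

S_5 = 620


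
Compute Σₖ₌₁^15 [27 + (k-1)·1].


aₙ = 27 + (15-1)×1 = 41
Sₙ = n(a₁+aₙ)/2 = 15×(27+41)/2
= 15×68/2 = 510

S_15 = 510


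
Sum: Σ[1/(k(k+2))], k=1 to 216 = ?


1/(k(k+2)) = (1/2)·(1/k - 1/(k+2)) (partial fractions)
Telescoping: Σ = (1/2)·(1 + 1/2 - 1/217 - 1/218) = 17631/23653

Sum = 17631/23653


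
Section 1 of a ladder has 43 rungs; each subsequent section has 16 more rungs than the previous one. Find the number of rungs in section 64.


aₙ = a₁ + (n-1)d
= 43 + (64-1)×16
= 43 + 1008
= 1051

a_64 = 1051


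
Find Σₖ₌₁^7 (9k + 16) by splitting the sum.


Σ(9k+16) = 9·Σk + 16·n
= 9·28 + 16·7
= 252 + 112 = 364

Σ = 364


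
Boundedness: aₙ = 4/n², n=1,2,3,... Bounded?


a₁ = 4, a₂ = 4/4, a₃ = 4/9, ...
0 < aₙ ≤ 4 for all n ≥ 1
The sequence IS bounded

Bounded (0 < aₙ ≤ 4)


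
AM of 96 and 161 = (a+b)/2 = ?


AM = (96 + 161)/2 = 257/2 = 128.5

AM = 128.5


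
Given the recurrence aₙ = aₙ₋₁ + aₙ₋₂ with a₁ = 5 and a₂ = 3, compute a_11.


Computing iteratively: 5, 3, 8, 11, 19, 30, 49, 79, 128, 207, 335
a_11 = 335

a_11 = 335


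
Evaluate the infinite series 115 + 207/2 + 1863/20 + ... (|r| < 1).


S∞ = a₁/(1-r) = 115/(1 - 9/10)
= 115/(1/10)
= 1150

S∞ = 1150


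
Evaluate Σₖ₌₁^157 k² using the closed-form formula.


n = 157
n(n+1)(2n+1)/6 = 157×158×315/6
= 7813890/6 = 1302315

Σk² = 1302315


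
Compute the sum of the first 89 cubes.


n(n+1)/2 = 89×90/2 = 4005
Σk³ = 4005² = 16040025

Σk³ = 16040025


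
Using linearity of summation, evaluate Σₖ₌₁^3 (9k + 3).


Σ(9k+3) = 9·Σk + 3·n
= 9·6 + 3·3
= 54 + 9 = 63

Σ = 63


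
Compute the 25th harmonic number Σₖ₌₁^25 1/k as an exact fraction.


H_25 = 1/1 + 1/2 + 1/3 + ... + 1/25
= 34052522467/8923714800
≈ 3.816

H_25 = 34052522467/8923714800 ≈ 3.816


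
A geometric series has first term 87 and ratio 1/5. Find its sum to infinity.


S∞ = a₁/(1-r) = 87/(1 - 1/5)
= 87/(4/5)
= 435/4

S∞ = 435/4


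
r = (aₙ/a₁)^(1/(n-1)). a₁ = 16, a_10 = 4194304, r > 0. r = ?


r^(n-1) = aₙ/a₁
r^9 = 4194304/16 = 262144
r = 262144^(1/9)
= 4

r = 4


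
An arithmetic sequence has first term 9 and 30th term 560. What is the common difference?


d = (aₙ - a₁)/(n-1)
= (560 - 9)/(30-1)
= 551/29 = 19

d = 19


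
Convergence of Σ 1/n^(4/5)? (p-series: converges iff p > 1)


p-series test: Σ c/n^p converges if p > 1, diverges if p ≤ 1 (constant c > 0 doesn't affect convergence).
p = 4/5
4/5 ≤ 1 → DIVERGES

Diverges (p = 4/5 ≤ 1)


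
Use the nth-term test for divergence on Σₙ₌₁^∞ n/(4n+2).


lim(n→∞) n/(4n+2) = 1/4 = 1/4  (divide numerator and denominator by n)
lim aₙ = 1/4 ≠ 0 → series DIVERGES

Diverges (lim aₙ = 1/4 ≠ 0)


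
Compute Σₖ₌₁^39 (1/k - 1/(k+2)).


Telescoping with gap 2: two head and two tail terms survive.
= (1 + 1/2) - (1/40 + 1/41)
= 3/2 - 1/40 - 1/41 = 2379/1640

Sum = 2379/1640


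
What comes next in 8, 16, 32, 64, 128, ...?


Pattern: powers of 2: 2ⁿ
Terms: 8, 16, 32, 64, 128
Next term = 256

Next term = 256


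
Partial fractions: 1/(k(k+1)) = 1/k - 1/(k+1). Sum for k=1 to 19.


1/(k(k+1)) = 1/k - 1/(k+1) (partial fractions)
Telescoping: Σ = 1 - 1/20 = 19/20

Sum = 19/20


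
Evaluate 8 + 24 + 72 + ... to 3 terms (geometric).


Sₙ = 8×(3^3 - 1)/(3 - 1)
= 8×(27 - 1)/2
= 8×26/2
= 104

S_3 = 104


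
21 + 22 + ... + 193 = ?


Σₖ₌21^193 k = Σₖ₌₁^193 k − Σₖ₌₁^20 k
= 193·194/2 − 20·21/2
= 18721 − 210 = 18511

Σk = 18511


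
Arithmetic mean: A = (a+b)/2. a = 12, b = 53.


AM = (12 + 53)/2 = 65/2 = 32.5

AM = 32.5


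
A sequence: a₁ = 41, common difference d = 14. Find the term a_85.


aₙ = a₁ + (n-1)d
= 41 + (85-1)×14
= 41 + 1176
= 1217

a_85 = 1217


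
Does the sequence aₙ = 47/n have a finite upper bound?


a₁ = 47, a₂ = 47/2, a₃ = 47/3, ...
0 < aₙ ≤ 47 for all n ≥ 1
Lower bound: 0, Upper bound: 47
The sequence IS bounded

Bounded (0 < aₙ ≤ 47)


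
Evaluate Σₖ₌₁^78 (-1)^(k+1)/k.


S = 1 - 1/2 + 1/3 - 1/4 + 1/5 - 1/6 + 1/7 - 1/8 ± ...
= 0.6868
(Full series converges to +ln(2) ≈ +0.6931)

S_78 = 0.6868


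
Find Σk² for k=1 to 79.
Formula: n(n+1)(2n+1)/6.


n = 79
n(n+1)(2n+1)/6 = 79×80×159/6
= 1004880/6 = 167480

Σk² = 167480


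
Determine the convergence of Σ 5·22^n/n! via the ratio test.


aₙ = 5·22^n/n!
a_{n+1}/aₙ = 22^(n+1)/(n+1)! × n!/22^n  (constant 5 cancels)
= 22/(n+1)
L = lim(n→∞) 22/(n+1) = 0
L < 1 → series CONVERGES

Converges (ratio test: L = 0 < 1)


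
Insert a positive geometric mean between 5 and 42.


GM = √(5×42) = √210 = 14.4914

GM = 14.4914


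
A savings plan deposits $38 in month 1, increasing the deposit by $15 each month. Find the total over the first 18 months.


aₙ = 38 + (18-1)×15 = 293
Sₙ = n(a₁+aₙ)/2 = 18×(38+293)/2
= 18×331/2 = 2979

S_18 = 2979


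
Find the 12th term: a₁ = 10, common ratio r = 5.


aₙ = a₁·r^(n-1)
= 10×5^11
= 10×48828125
= 488281250

a_12 = 488281250


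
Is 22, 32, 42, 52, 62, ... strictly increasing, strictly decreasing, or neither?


Differences: 10, 10, 10, 10
All differences > 0 → strictly INCREASING

Monotonically increasing


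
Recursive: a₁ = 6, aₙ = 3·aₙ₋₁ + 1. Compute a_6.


Computing step by step:
a_1 = 6
a_2 = 19
a_3 = 58
a_4 = 175
a_5 = 526
a_6 = 1579


a_6 = 1579


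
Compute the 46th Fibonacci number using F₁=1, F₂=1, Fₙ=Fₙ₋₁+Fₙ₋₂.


Fibonacci sequence: 1, 1, 2, 3, 5, 8, 13, 21, 34, 55, 89, ...
F(46) = 1836311903

F(46) = 1836311903


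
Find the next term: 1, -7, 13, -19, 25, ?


Pattern: alternating sign, magnitude arithmetic (d=6)
Terms: 1, -7, 13, -19, 25
Next term = -31

Next term = -31


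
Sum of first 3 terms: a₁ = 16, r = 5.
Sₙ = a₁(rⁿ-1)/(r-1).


Sₙ = 16×(5^3 - 1)/(5 - 1)
= 16×(125 - 1)/4
= 16×124/4
= 496

S_3 = 496


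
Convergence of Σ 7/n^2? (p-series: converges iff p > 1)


p-series test: Σ c/n^p converges if p > 1, diverges if p ≤ 1 (constant c > 0 doesn't affect convergence).
p = 2
2 > 1 → CONVERGES

Converges (p = 2 > 1)


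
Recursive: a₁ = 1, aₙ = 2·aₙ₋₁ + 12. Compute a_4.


Computing step by step:
a_1 = 1
a_2 = 14
a_3 = 40
a_4 = 92


a_4 = 92


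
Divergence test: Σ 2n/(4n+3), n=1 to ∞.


lim(n→∞) 2n/(4n+3) = 2/4 = 1/2  (divide numerator and denominator by n)
lim aₙ = 1/2 ≠ 0 → series DIVERGES

Diverges (lim aₙ = 1/2 ≠ 0)


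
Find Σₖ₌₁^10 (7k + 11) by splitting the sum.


Σ(7k+11) = 7·Σk + 11·n
= 7·55 + 11·10
= 385 + 110 = 495

Σ = 495


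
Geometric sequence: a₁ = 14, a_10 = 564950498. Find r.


r^(n-1) = aₙ/a₁
r^9 = 564950498/14 = 40353607
r = 40353607^(1/9)
= 7

r = 7


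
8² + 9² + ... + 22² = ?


Σₖ₌8^22 k² = Σₖ₌₁^22 k² − Σₖ₌₁^7 k²
= 22·23·45/6 − 7·8·15/6
= 3795 − 140 = 3655

Σk² = 3655


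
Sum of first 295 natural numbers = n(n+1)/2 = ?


n(n+1)/2 = 295×296/2 = 87320/2 = 43660

Σk = 43660


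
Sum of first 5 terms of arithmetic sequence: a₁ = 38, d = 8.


aₙ = 38 + (5-1)×8 = 70
Sₙ = n(a₁+aₙ)/2 = 5×(38+70)/2
= 5×108/2 = 270

S_5 = 270


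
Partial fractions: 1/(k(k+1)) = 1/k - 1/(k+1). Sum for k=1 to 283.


1/(k(k+1)) = 1/k - 1/(k+1) (partial fractions)
Telescoping: Σ = 1 - 1/284 = 283/284

Sum = 283/284


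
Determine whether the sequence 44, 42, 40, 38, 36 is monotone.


Differences: -2, -2, -2, -2
All differences < 0 → strictly DECREASING

Monotonically decreasing


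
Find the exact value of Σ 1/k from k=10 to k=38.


Σₖ₌10^38 1/k = 1/10 + 1/11 + 1/12 + ... + 1/38
= 97070223234499/69388720221600
≈ 1.3989

Sum = 97070223234499/69388720221600 ≈ 1.3989


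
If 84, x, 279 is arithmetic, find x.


AM = (84 + 279)/2 = 363/2 = 181.5

AM = 181.5


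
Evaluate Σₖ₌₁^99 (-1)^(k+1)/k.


S = 1 - 1/2 + 1/3 - 1/4 + 1/5 - 1/6 + 1/7 - 1/8 ± ...
= 0.6982
(Full series converges to +ln(2) ≈ +0.6931)

S_99 = 0.6982


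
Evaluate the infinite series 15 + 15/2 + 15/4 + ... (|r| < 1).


S∞ = a₁/(1-r) = 15/(1 - 1/2)
= 15/(1/2)
= 30

S∞ = 30


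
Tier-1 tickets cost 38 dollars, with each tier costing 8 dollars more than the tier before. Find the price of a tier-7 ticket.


aₙ = a₁ + (n-1)d
= 38 + (7-1)×8
= 38 + 48
= 86

a_7 = 86


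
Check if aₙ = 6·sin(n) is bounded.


For all n, -1 ≤ sin(n) ≤ 1, so -6 ≤ 6·sin(n) ≤ 6
Lower bound: -6, Upper bound: 6
The sequence IS bounded

Bounded (-6 ≤ aₙ ≤ 6)


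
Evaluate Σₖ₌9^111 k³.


Σₖ₌9^111 k³ = [111·112/2]² − [8·9/2]²
= 38638656 − 1296 = 38637360

Σk³ = 38637360


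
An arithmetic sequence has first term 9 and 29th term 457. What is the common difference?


d = (aₙ - a₁)/(n-1)
= (457 - 9)/(29-1)
= 448/28 = 16

d = 16


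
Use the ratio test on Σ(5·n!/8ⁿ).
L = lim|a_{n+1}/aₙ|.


aₙ = 5·n!/8^n
a_{n+1}/aₙ = (n+1)!/8^(n+1) × 8^n/n!  (constant 5 cancels)
= (n+1)/8
L = lim(n→∞) (n+1)/8 = ∞
L > 1 → series DIVERGES

Diverges (ratio test: L = ∞ > 1)


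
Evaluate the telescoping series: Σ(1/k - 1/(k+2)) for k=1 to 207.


Telescoping with gap 2: two head and two tail terms survive.
= (1 + 1/2) - (1/208 + 1/209)
= 3/2 - 1/208 - 1/209 = 64791/43472

Sum = 64791/43472


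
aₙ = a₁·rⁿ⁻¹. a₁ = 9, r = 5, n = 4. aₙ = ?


aₙ = a₁·r^(n-1)
= 9×5^3
= 9×125
= 1125

a_4 = 1125


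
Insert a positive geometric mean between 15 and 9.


GM = √(15×9) = √135 = 11.619

GM = 11.619


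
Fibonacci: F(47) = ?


Fibonacci sequence: 1, 1, 2, 3, 5, 8, 13, 21, 34, 55, 89, ...
F(47) = 2971215073

F(47) = 2971215073


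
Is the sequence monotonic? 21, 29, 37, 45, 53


Differences: 8, 8, 8, 8
All differences > 0 → strictly INCREASING

Monotonically increasing


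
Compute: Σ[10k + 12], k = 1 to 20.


Σ(10k+12) = 10·Σk + 12·n
= 10·210 + 12·20
= 2100 + 240 = 2340

Σ = 2340


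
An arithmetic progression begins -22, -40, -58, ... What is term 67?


aₙ = a₁ + (n-1)d
= -22 + (67-1)×-18
= -22 - 1188
= -1210

a_67 = -1210


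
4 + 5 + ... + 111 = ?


Σₖ₌4^111 k = Σₖ₌₁^111 k − Σₖ₌₁^3 k
= 111·112/2 − 3·4/2
= 6216 − 6 = 6210

Σk = 6210


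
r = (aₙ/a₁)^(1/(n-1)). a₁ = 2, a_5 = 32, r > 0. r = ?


r^(n-1) = aₙ/a₁
r^4 = 32/2 = 16
r = 16^(1/4)
= ±2; taking r > 0 gives r = 2

r = 2


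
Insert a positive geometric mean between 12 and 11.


GM = √(12×11) = √132 = 11.4891

GM = 11.4891


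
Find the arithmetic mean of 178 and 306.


AM = (178 + 306)/2 = 484/2 = 242

AM = 242


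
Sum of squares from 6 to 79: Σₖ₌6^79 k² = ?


Σₖ₌6^79 k² = Σₖ₌₁^79 k² − Σₖ₌₁^5 k²
= 79·80·159/6 − 5·6·11/6
= 167480 − 55 = 167425

Σk² = 167425


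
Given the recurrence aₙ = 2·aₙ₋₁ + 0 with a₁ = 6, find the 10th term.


Computing step by step:
a_1 = 6
a_2 = 12
a_3 = 24
a_4 = 48
a_5 = 96
a_6 = 192
a_7 = 384
a_8 = 768
a_9 = 1536
a_10 = 3072


a_10 = 3072


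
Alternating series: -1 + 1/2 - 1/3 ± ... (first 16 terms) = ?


S = -1 + 1/2 - 1/3 + 1/4 - 1/5 + 1/6 - 1/7 + 1/8 ± ...
= -0.6629
(Full series converges to -ln(2) ≈ -0.6931)

S_16 = -0.6629


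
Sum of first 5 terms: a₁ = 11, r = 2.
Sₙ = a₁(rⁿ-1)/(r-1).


Sₙ = 11×(2^5 - 1)/(2 - 1)
= 11×(32 - 1)/1
= 11×31/1
= 341

S_5 = 341


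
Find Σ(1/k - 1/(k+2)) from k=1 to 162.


Telescoping with gap 2: two head and two tail terms survive.
= (1 + 1/2) - (1/163 + 1/164)
= 3/2 - 1/163 - 1/164 = 39771/26732

Sum = 39771/26732


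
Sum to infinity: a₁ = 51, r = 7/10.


S∞ = a₁/(1-r) = 51/(1 - 7/10)
= 51/(3/10)
= 170

S∞ = 170


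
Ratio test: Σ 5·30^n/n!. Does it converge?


aₙ = 5·30^n/n!
a_{n+1}/aₙ = 30^(n+1)/(n+1)! × n!/30^n  (constant 5 cancels)
= 30/(n+1)
L = lim(n→∞) 30/(n+1) = 0
L < 1 → series CONVERGES

Converges (ratio test: L = 0 < 1)


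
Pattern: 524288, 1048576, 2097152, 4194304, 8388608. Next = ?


Pattern: powers of 2: 2ⁿ
Terms: 524288, 1048576, 2097152, 4194304, 8388608
Next term = 16777216

Next term = 16777216


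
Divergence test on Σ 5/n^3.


lim(n→∞) 5/n^3 = 0
lim aₙ = 0 → nth-term test is INCONCLUSIVE
(Need other tests; this is actually a convergent p-series with p=3 > 1)

Inconclusive (lim aₙ = 0; need another test)


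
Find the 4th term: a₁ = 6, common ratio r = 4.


aₙ = a₁·r^(n-1)
= 6×4^3
= 6×64
= 384

a_4 = 384


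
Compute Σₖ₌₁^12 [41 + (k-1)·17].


aₙ = 41 + (12-1)×17 = 228
Sₙ = n(a₁+aₙ)/2 = 12×(41+228)/2
= 12×269/2 = 1614

S_12 = 1614


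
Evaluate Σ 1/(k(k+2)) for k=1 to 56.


1/(k(k+2)) = (1/2)·(1/k - 1/(k+2)) (partial fractions)
Telescoping: Σ = (1/2)·(1 + 1/2 - 1/57 - 1/58) = 1211/1653

Sum = 1211/1653


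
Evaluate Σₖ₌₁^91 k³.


n(n+1)/2 = 91×92/2 = 4186
Σk³ = 4186² = 17522596

Σk³ = 17522596


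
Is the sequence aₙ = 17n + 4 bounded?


aₙ = 17n + 4 → as n→∞, aₙ→∞
No finite upper bound exists
The sequence is UNBOUNDED

Unbounded (aₙ → ∞ as n → ∞)


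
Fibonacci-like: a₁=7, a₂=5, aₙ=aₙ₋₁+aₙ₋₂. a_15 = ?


Computing iteratively: 7, 5, 12, 17, 29, 46, 75, 121, 196, 317, 513, 830, ...
a_15 = 3516

a_15 = 3516


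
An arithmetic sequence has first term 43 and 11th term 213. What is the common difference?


d = (aₙ - a₁)/(n-1)
= (213 - 43)/(11-1)
= 170/10 = 17

d = 17


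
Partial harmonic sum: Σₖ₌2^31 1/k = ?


Σₖ₌2^31 1/k = 1/2 + 1/3 + 1/4 + ... + 1/31
= 218572480850557/72201776446800
≈ 3.0272

Sum = 218572480850557/72201776446800 ≈ 3.0272


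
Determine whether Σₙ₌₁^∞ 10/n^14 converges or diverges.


p-series test: Σ c/n^p converges if p > 1, diverges if p ≤ 1 (constant c > 0 doesn't affect convergence).
p = 14
14 > 1 → CONVERGES

Converges (p = 14 > 1)


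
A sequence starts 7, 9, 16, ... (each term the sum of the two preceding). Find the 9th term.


Computing iteratively: 7, 9, 16, 25, 41, 66, 107, 173, 280
a_9 = 280

a_9 = 280


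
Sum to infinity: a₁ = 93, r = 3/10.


S∞ = a₁/(1-r) = 93/(1 - 3/10)
= 93/(7/10)
= 930/7

S∞ = 930/7


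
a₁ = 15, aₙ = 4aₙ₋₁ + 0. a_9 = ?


Computing step by step:
a_1 = 15
a_2 = 60
a_3 = 240
a_4 = 960
a_5 = 3840
a_6 = 15360
a_7 = 61440
a_8 = 245760
a_9 = 983040


a_9 = 983040


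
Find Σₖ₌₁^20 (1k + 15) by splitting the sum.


Σ(1k+15) = 1·Σk + 15·n
= 1·210 + 15·20
= 210 + 300 = 510

Σ = 510


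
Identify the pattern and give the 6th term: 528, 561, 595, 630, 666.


Pattern: triangular numbers: n(n+1)/2
Terms: 528, 561, 595, 630, 666
Next term = 703

Next term = 703


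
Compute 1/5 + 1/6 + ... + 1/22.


Σₖ₌5^22 1/k = 1/5 + 1/6 + 1/7 + ... + 1/22
= 24947291/15519504
≈ 1.6075

Sum = 24947291/15519504 ≈ 1.6075


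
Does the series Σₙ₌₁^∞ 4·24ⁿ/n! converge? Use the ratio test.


aₙ = 4·24^n/n!
a_{n+1}/aₙ = 24^(n+1)/(n+1)! × n!/24^n  (constant 4 cancels)
= 24/(n+1)
L = lim(n→∞) 24/(n+1) = 0
L < 1 → series CONVERGES

Converges (ratio test: L = 0 < 1)


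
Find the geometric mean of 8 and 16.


GM = √(8×16) = √128 = 11.3137

GM = 11.3137


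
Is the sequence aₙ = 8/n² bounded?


a₁ = 8, a₂ = 8/4, a₃ = 8/9, ...
0 < aₙ ≤ 8 for all n ≥ 1
The sequence IS bounded

Bounded (0 < aₙ ≤ 8)


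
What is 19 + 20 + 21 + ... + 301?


Σₖ₌19^301 k = Σₖ₌₁^301 k − Σₖ₌₁^18 k
= 301·302/2 − 18·19/2
= 45451 − 171 = 45280

Σk = 45280
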